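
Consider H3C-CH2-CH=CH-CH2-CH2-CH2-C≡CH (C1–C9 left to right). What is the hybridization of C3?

sp²

C3: 3 σ bonds, plus one π bond; 3 regions of electron density → sp2.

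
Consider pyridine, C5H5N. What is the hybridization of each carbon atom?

Each carbon atom — 3 σ bonds, plus one π bond. Steric number 3, so sp2.

sp2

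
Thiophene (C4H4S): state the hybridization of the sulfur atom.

Analogous to furan: one S lone pair in the aromatic π system, S is sp2.

sp2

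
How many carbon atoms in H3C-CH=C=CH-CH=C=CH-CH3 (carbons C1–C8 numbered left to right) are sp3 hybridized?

C1: sp3 ✓
C2: sp2
C3: sp
C4: sp2
C5: sp2
C6: sp
C7: sp2
C8: sp3 ✓
C1, C8 → 2 sp3 carbons.

2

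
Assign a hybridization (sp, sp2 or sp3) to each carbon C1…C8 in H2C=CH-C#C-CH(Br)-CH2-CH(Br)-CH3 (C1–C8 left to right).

C1 sp2, C2 sp2, C3 sp, C4 sp, C5 sp3, C6 sp3, C7 sp3, C8 sp3

C1: 3 σ bonds, plus one π bond; 3 regions of electron density → sp2.
C2 has 3 σ bonds, plus one π bond: steric number 3 → sp2.
C3 is sp: 2 σ bonds, plus two π bonds, 2 electron-density regions.
C4 (2 σ bonds, plus two π bonds) has steric number 2: sp.
C5 carries 4 σ bonds, giving a steric number of 4, so it is sp3.
C6: 4 σ bonds — 4 electron domains, sp3.
C7: 4 σ bonds; 4 regions of electron density → sp3.
C8 (4 σ bonds) has steric number 4: sp3.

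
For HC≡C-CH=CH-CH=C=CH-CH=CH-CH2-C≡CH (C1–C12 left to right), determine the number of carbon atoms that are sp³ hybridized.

1

C1: sp
C2: sp
C3: sp2
C4: sp2
C5: sp2
C6: sp
C7: sp2
C8: sp2
C9: sp2
C10: sp3 ✓
C11: sp
C12: sp
C10 → 1 sp3 carbon.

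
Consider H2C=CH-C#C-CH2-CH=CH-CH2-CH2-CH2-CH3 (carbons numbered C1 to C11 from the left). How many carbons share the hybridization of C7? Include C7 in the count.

C7 is sp2 (one π bond).
C1: sp2 ✓
C2: sp2 ✓
C3: sp
C4: sp
C5: sp3
C6: sp2 ✓
C7: sp2 ✓
C8: sp3
C9: sp3
C10: sp3
C11: sp3
4 carbons are sp2.

4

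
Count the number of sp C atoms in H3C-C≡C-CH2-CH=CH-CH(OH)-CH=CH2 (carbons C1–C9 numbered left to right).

C1: sp3
C2: sp ✓
C3: sp ✓
C4: sp3
C5: sp2
C6: sp2
C7: sp3
C8: sp2
C9: sp2
C2, C3 → 2 sp carbons.

2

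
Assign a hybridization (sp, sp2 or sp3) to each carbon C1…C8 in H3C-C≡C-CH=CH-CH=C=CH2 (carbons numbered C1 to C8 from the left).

C1 sp3, C2 sp, C3 sp, C4 sp2, C5 sp2, C6 sp2, C7 sp, C8 sp2

C1 (4 σ bonds) has steric number 4: sp3.
C2: 2 σ bonds, plus two π bonds; 2 regions of electron density → sp.
C3 — 2 σ bonds, plus two π bonds. Steric number 2, so sp.
C4 (3 σ bonds, plus one π bond) has steric number 3: sp2.
C5 (3 σ bonds, plus one π bond) has steric number 3: sp2.
C6: 3 σ bonds, plus one π bond; 3 regions of electron density → sp2.
C7 has 2 σ bonds, plus two π bonds: steric number 2 → sp.
C8 has 3 σ bonds, plus one π bond: steric number 3 → sp2.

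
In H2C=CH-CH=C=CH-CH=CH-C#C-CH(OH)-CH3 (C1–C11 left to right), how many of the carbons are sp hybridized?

3

C1: sp2
C2: sp2
C3: sp2
C4: sp ✓
C5: sp2
C6: sp2
C7: sp2
C8: sp ✓
C9: sp ✓
C10: sp3
C11: sp3
C4, C8, C9 → 3 sp carbons.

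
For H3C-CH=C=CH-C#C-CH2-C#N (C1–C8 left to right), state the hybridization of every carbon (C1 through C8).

C1 (4 σ bonds) has steric number 4: sp3.
C2 — 3 σ bonds, plus one π bond. Steric number 3, so sp2.
C3 has 2 σ bonds, plus two π bonds: steric number 2 → sp.
C4: 3 σ bonds, plus one π bond; 3 regions of electron density → sp2.
C5 has 2 σ bonds, plus two π bonds: steric number 2 → sp.
C6 carries 2 σ bonds, plus two π bonds, giving a steric number of 2, so it is sp.
C7: 4 σ bonds — 4 electron domains, sp3.
C8 — 2 σ bonds, plus two π bonds. Steric number 2, so sp.

C1 sp3, C2 sp2, C3 sp, C4 sp2, C5 sp, C6 sp, C7 sp3, C8 sp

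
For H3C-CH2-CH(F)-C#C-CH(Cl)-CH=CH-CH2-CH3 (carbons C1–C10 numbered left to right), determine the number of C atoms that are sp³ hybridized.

6

C1: sp3 ✓
C2: sp3 ✓
C3: sp3 ✓
C4: sp
C5: sp
C6: sp3 ✓
C7: sp2
C8: sp2
C9: sp3 ✓
C10: sp3 ✓
C1, C2, C3, C6, C9, C10 → 6 sp3 carbons.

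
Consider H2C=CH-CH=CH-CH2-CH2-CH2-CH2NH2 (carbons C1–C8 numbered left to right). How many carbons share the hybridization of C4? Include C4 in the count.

C4 is sp2 (one π bond).
C1: sp2 ✓
C2: sp2 ✓
C3: sp2 ✓
C4: sp2 ✓
C5: sp3
C6: sp3
C7: sp3
C8: sp3
4 carbons are sp2.

4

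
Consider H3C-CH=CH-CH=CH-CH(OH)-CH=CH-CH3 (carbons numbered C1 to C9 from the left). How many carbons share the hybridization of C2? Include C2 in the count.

6

C2 is sp2 (one π bond).
C1: sp3
C2: sp2 ✓
C3: sp2 ✓
C4: sp2 ✓
C5: sp2 ✓
C6: sp3
C7: sp2 ✓
C8: sp2 ✓
C9: sp3
6 carbons are sp2.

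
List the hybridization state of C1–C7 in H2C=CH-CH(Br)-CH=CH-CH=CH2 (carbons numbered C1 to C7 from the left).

C1 sp2, C2 sp2, C3 sp3, C4 sp2, C5 sp2, C6 sp2, C7 sp2

C1 has 3 σ bonds, plus one π bond: steric number 3 → sp2.
C2 has 3 σ bonds, plus one π bond: steric number 3 → sp2.
C3 (4 σ bonds) has steric number 4: sp3.
C4 has 3 σ bonds, plus one π bond: steric number 3 → sp2.
C5 — 3 σ bonds, plus one π bond. Steric number 3, so sp2.
C6 carries 3 σ bonds, plus one π bond, giving a steric number of 3, so it is sp2.
C7 has 3 σ bonds, plus one π bond: steric number 3 → sp2.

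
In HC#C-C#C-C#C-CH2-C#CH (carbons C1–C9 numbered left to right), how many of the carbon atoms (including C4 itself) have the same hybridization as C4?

8

C4 is sp (two π bonds).
C1: sp ✓
C2: sp ✓
C3: sp ✓
C4: sp ✓
C5: sp ✓
C6: sp ✓
C7: sp3
C8: sp ✓
C9: sp ✓
8 carbons are sp.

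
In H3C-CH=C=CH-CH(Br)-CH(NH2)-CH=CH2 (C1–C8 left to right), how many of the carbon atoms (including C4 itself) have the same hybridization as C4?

C4 is sp2 (one π bond).
C1: sp3
C2: sp2 ✓
C3: sp
C4: sp2 ✓
C5: sp3
C6: sp3
C7: sp2 ✓
C8: sp2 ✓
4 carbons are sp2.

4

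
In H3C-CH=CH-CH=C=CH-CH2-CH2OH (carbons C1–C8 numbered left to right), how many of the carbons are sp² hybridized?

C1: sp3
C2: sp2 ✓
C3: sp2 ✓
C4: sp2 ✓
C5: sp
C6: sp2 ✓
C7: sp3
C8: sp3
C2, C3, C4, C6 → 4 sp2 carbons.

4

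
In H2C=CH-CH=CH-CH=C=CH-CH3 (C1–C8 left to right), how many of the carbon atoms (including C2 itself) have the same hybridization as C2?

C2 is sp2 (one π bond).
C1: sp2 ✓
C2: sp2 ✓
C3: sp2 ✓
C4: sp2 ✓
C5: sp2 ✓
C6: sp
C7: sp2 ✓
C8: sp3
6 carbons are sp2.

6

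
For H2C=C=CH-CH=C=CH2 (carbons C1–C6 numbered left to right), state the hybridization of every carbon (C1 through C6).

C1 — 3 σ bonds, plus one π bond. Steric number 3, so sp2.
C2 (2 σ bonds, plus two π bonds) has steric number 2: sp.
C3: 3 σ bonds, plus one π bond — 3 electron domains, sp2.
C4: 3 σ bonds, plus one π bond; 3 regions of electron density → sp2.
C5 carries 2 σ bonds, plus two π bonds, giving a steric number of 2, so it is sp.
C6 (3 σ bonds, plus one π bond) has steric number 3: sp2.

C1 sp2, C2 sp, C3 sp2, C4 sp2, C5 sp, C6 sp2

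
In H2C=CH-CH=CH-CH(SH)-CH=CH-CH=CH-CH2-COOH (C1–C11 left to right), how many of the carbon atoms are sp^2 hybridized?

C1: sp2 ✓
C2: sp2 ✓
C3: sp2 ✓
C4: sp2 ✓
C5: sp3
C6: sp2 ✓
C7: sp2 ✓
C8: sp2 ✓
C9: sp2 ✓
C10: sp3
C11: sp2 ✓
C1, C2, C3, C4, C6, C7, C8, C9, C11 → 9 sp2 carbons.

9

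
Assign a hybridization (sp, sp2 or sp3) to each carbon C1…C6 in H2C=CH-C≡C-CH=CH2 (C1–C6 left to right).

C1 sp2, C2 sp2, C3 sp, C4 sp, C5 sp2, C6 sp2

C1 is sp2: 3 σ bonds, plus one π bond, 3 electron-density regions.
C2 has 3 σ bonds, plus one π bond: steric number 3 → sp2.
C3: 2 σ bonds, plus two π bonds — 2 electron domains, sp.
C4 (2 σ bonds, plus two π bonds) has steric number 2: sp.
C5 has 3 σ bonds, plus one π bond: steric number 3 → sp2.
C6 has 3 σ bonds, plus one π bond: steric number 3 → sp2.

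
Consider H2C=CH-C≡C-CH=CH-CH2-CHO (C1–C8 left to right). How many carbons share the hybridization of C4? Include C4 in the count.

2

C4 is sp (two π bonds).
C1: sp2
C2: sp2
C3: sp ✓
C4: sp ✓
C5: sp2
C6: sp2
C7: sp3
C8: sp2
2 carbons are sp.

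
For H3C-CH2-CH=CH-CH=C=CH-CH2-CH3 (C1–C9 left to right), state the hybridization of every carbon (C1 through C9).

C1: 4 σ bonds; 4 regions of electron density → sp3.
C2 (4 σ bonds) has steric number 4: sp3.
C3 — 3 σ bonds, plus one π bond. Steric number 3, so sp2.
C4 (3 σ bonds, plus one π bond) has steric number 3: sp2.
C5 — 3 σ bonds, plus one π bond. Steric number 3, so sp2.
C6 — 2 σ bonds, plus two π bonds. Steric number 2, so sp.
C7 has 3 σ bonds, plus one π bond: steric number 3 → sp2.
C8 (4 σ bonds) has steric number 4: sp3.
C9 is sp3: 4 σ bonds, 4 electron-density regions.

C1 sp3, C2 sp3, C3 sp2, C4 sp2, C5 sp2, C6 sp, C7 sp2, C8 sp3, C9 sp3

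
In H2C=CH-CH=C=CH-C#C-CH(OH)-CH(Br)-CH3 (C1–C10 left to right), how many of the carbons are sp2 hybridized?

4

C1: sp2 ✓
C2: sp2 ✓
C3: sp2 ✓
C4: sp
C5: sp2 ✓
C6: sp
C7: sp
C8: sp3
C9: sp3
C10: sp3
C1, C2, C3, C5 → 4 sp2 carbons.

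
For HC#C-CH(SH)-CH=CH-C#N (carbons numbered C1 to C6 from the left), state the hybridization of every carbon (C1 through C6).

C1 — 2 σ bonds, plus two π bonds. Steric number 2, so sp.
C2 — 2 σ bonds, plus two π bonds. Steric number 2, so sp.
C3 carries 4 σ bonds, giving a steric number of 4, so it is sp3.
C4 has 3 σ bonds, plus one π bond: steric number 3 → sp2.
C5 (3 σ bonds, plus one π bond) has steric number 3: sp2.
C6 is sp: 2 σ bonds, plus two π bonds, 2 electron-density regions.

C1 sp, C2 sp, C3 sp3, C4 sp2, C5 sp2, C6 sp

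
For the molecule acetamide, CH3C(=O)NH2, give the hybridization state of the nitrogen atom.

sp²

The nitrogen lone pair is delocalised into the carbonyl π system (amide resonance), so N is planar sp2 rather than the sp3 a naive steric count of 4 would suggest.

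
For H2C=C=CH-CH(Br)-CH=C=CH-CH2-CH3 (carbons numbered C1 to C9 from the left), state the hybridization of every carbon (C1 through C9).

C1 carries 3 σ bonds, plus one π bond, giving a steric number of 3, so it is sp2.
C2: 2 σ bonds, plus two π bonds — 2 electron domains, sp.
C3: 3 σ bonds, plus one π bond; 3 regions of electron density → sp2.
C4 — 4 σ bonds. Steric number 4, so sp3.
C5 (3 σ bonds, plus one π bond) has steric number 3: sp2.
C6 carries 2 σ bonds, plus two π bonds, giving a steric number of 2, so it is sp.
C7 is sp2: 3 σ bonds, plus one π bond, 3 electron-density regions.
C8 has 4 σ bonds: steric number 4 → sp3.
C9 carries 4 σ bonds, giving a steric number of 4, so it is sp3.

C1 sp2, C2 sp, C3 sp2, C4 sp3, C5 sp2, C6 sp, C7 sp2, C8 sp3, C9 sp3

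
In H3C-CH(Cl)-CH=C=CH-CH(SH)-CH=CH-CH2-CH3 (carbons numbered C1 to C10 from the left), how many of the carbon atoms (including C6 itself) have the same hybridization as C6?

C6 is sp3 (only σ bonds).
C1: sp3 ✓
C2: sp3 ✓
C3: sp2
C4: sp
C5: sp2
C6: sp3 ✓
C7: sp2
C8: sp2
C9: sp3 ✓
C10: sp3 ✓
5 carbons are sp3.

5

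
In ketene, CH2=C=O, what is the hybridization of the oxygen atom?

The oxygen atom has 1 σ bond and 2 lone pairs, plus one π bond: steric number 3 → sp2.

sp^2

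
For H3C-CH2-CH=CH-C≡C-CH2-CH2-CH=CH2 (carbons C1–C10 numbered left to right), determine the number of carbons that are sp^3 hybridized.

C1: sp3 ✓
C2: sp3 ✓
C3: sp2
C4: sp2
C5: sp
C6: sp
C7: sp3 ✓
C8: sp3 ✓
C9: sp2
C10: sp2
C1, C2, C7, C8 → 4 sp3 carbons.

4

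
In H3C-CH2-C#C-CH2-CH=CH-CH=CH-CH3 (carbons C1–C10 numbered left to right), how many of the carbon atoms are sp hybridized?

2

C1: sp3
C2: sp3
C3: sp ✓
C4: sp ✓
C5: sp3
C6: sp2
C7: sp2
C8: sp2
C9: sp2
C10: sp3
C3, C4 → 2 sp carbons.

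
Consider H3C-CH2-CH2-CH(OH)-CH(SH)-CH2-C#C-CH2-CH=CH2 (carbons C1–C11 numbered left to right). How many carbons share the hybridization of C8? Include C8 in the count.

C8 is sp (two π bonds).
C1: sp3
C2: sp3
C3: sp3
C4: sp3
C5: sp3
C6: sp3
C7: sp ✓
C8: sp ✓
C9: sp3
C10: sp2
C11: sp2
2 carbons are sp.

2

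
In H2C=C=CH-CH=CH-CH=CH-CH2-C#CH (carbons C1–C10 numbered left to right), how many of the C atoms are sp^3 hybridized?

C1: sp2
C2: sp
C3: sp2
C4: sp2
C5: sp2
C6: sp2
C7: sp2
C8: sp3 ✓
C9: sp
C10: sp
C8 → 1 sp3 carbon.

1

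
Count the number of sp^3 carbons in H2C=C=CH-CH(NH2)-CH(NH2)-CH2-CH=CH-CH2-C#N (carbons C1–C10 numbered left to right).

C1: sp2
C2: sp
C3: sp2
C4: sp3 ✓
C5: sp3 ✓
C6: sp3 ✓
C7: sp2
C8: sp2
C9: sp3 ✓
C10: sp
C4, C5, C6, C9 → 4 sp3 carbons.

4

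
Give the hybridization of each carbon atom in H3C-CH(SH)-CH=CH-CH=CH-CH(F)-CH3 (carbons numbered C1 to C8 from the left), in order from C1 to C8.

C1 sp3, C2 sp3, C3 sp2, C4 sp2, C5 sp2, C6 sp2, C7 sp3, C8 sp3

C1: 4 σ bonds — 4 electron domains, sp3.
C2: 4 σ bonds — 4 electron domains, sp3.
C3 (3 σ bonds, plus one π bond) has steric number 3: sp2.
C4 has 3 σ bonds, plus one π bond: steric number 3 → sp2.
C5 is sp2: 3 σ bonds, plus one π bond, 3 electron-density regions.
C6 is sp2: 3 σ bonds, plus one π bond, 3 electron-density regions.
C7 carries 4 σ bonds, giving a steric number of 4, so it is sp3.
C8 carries 4 σ bonds, giving a steric number of 4, so it is sp3.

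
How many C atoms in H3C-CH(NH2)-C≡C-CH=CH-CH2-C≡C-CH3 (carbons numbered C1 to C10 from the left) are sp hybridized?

4

C1: sp3
C2: sp3
C3: sp ✓
C4: sp ✓
C5: sp2
C6: sp2
C7: sp3
C8: sp ✓
C9: sp ✓
C10: sp3
C3, C4, C8, C9 → 4 sp carbons.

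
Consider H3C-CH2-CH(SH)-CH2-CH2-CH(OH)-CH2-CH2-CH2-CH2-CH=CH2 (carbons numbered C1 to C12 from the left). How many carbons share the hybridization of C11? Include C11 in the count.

2

C11 is sp2 (one π bond).
C1: sp3
C2: sp3
C3: sp3
C4: sp3
C5: sp3
C6: sp3
C7: sp3
C8: sp3
C9: sp3
C10: sp3
C11: sp2 ✓
C12: sp2 ✓
2 carbons are sp2.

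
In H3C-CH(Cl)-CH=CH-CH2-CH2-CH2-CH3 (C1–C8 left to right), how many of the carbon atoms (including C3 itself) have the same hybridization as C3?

2

C3 is sp2 (one π bond).
C1: sp3
C2: sp3
C3: sp2 ✓
C4: sp2 ✓
C5: sp3
C6: sp3
C7: sp3
C8: sp3
2 carbons are sp2.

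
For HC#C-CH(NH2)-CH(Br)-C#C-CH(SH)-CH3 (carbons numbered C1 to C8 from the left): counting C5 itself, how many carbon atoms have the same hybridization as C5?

C5 is sp (two π bonds).
C1: sp ✓
C2: sp ✓
C3: sp3
C4: sp3
C5: sp ✓
C6: sp ✓
C7: sp3
C8: sp3
4 carbons are sp.

4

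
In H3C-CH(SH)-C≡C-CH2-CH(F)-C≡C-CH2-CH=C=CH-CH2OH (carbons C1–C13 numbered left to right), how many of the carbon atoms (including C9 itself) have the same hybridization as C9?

6

C9 is sp3 (only σ bonds).
C1: sp3 ✓
C2: sp3 ✓
C3: sp
C4: sp
C5: sp3 ✓
C6: sp3 ✓
C7: sp
C8: sp
C9: sp3 ✓
C10: sp2
C11: sp
C12: sp2
C13: sp3 ✓
6 carbons are sp3.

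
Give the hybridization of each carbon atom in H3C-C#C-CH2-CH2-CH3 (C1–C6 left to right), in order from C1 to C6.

C1 carries 4 σ bonds, giving a steric number of 4, so it is sp3.
C2 — 2 σ bonds, plus two π bonds. Steric number 2, so sp.
C3: 2 σ bonds, plus two π bonds; 2 regions of electron density → sp.
C4 has 4 σ bonds: steric number 4 → sp3.
C5: 4 σ bonds — 4 electron domains, sp3.
C6: 4 σ bonds — 4 electron domains, sp3.

C1 sp3, C2 sp, C3 sp, C4 sp3, C5 sp3, C6 sp3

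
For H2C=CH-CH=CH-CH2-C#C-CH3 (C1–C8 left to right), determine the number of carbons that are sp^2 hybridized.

4

C1: sp2 ✓
C2: sp2 ✓
C3: sp2 ✓
C4: sp2 ✓
C5: sp3
C6: sp
C7: sp
C8: sp3
C1, C2, C3, C4 → 4 sp2 carbons.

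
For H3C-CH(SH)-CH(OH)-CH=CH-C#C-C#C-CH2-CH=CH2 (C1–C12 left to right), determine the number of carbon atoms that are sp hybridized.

C1: sp3
C2: sp3
C3: sp3
C4: sp2
C5: sp2
C6: sp ✓
C7: sp ✓
C8: sp ✓
C9: sp ✓
C10: sp3
C11: sp2
C12: sp2
C6, C7, C8, C9 → 4 sp carbons.

4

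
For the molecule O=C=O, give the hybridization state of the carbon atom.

Two σ bonds, two π bonds → steric number 2 → sp.

sp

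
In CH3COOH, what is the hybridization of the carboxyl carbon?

sp2

The carboxyl carbon (3 σ bonds, plus one π bond) has steric number 3: sp2.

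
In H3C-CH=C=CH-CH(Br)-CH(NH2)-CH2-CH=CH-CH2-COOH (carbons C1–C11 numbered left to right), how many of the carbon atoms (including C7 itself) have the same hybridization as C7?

C7 is sp3 (only σ bonds).
C1: sp3 ✓
C2: sp2
C3: sp
C4: sp2
C5: sp3 ✓
C6: sp3 ✓
C7: sp3 ✓
C8: sp2
C9: sp2
C10: sp3 ✓
C11: sp2
5 carbons are sp3.

5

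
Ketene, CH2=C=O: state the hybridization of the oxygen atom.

sp2

The oxygen atom carries 1 σ bond and 2 lone pairs, plus one π bond, giving a steric number of 3, so it is sp2.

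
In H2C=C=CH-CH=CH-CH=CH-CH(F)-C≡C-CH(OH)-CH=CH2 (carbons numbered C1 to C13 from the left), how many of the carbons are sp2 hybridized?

8

C1: sp2 ✓
C2: sp
C3: sp2 ✓
C4: sp2 ✓
C5: sp2 ✓
C6: sp2 ✓
C7: sp2 ✓
C8: sp3
C9: sp
C10: sp
C11: sp3
C12: sp2 ✓
C13: sp2 ✓
C1, C3, C4, C5, C6, C7, C12, C13 → 8 sp2 carbons.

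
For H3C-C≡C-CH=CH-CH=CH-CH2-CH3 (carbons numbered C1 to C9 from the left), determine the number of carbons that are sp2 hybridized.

4

C1: sp3
C2: sp
C3: sp
C4: sp2 ✓
C5: sp2 ✓
C6: sp2 ✓
C7: sp2 ✓
C8: sp3
C9: sp3
C4, C5, C6, C7 → 4 sp2 carbons.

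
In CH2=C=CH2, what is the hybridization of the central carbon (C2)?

sp

Two σ bonds and two π bonds (one to each neighbour) → sp.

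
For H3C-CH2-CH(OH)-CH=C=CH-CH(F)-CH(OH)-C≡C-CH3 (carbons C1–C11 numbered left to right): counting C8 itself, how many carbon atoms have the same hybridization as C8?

6

C8 is sp3 (only σ bonds).
C1: sp3 ✓
C2: sp3 ✓
C3: sp3 ✓
C4: sp2
C5: sp
C6: sp2
C7: sp3 ✓
C8: sp3 ✓
C9: sp
C10: sp
C11: sp3 ✓
6 carbons are sp3.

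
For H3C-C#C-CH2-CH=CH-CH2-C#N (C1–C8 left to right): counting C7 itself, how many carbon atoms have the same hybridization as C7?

3

C7 is sp3 (only σ bonds).
C1: sp3 ✓
C2: sp
C3: sp
C4: sp3 ✓
C5: sp2
C6: sp2
C7: sp3 ✓
C8: sp
3 carbons are sp3.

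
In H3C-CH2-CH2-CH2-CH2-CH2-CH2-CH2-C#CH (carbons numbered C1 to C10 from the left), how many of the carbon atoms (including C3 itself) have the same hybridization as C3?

C3 is sp3 (only σ bonds).
C1: sp3 ✓
C2: sp3 ✓
C3: sp3 ✓
C4: sp3 ✓
C5: sp3 ✓
C6: sp3 ✓
C7: sp3 ✓
C8: sp3 ✓
C9: sp
C10: sp
8 carbons are sp3.

8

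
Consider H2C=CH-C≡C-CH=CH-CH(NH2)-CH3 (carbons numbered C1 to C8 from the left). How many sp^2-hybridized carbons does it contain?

C1: sp2 ✓
C2: sp2 ✓
C3: sp
C4: sp
C5: sp2 ✓
C6: sp2 ✓
C7: sp3
C8: sp3
C1, C2, C5, C6 → 4 sp2 carbons.

4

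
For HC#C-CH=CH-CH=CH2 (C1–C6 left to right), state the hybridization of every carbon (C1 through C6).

C1 sp, C2 sp, C3 sp2, C4 sp2, C5 sp2, C6 sp2

C1 carries 2 σ bonds, plus two π bonds, giving a steric number of 2, so it is sp.
C2 is sp: 2 σ bonds, plus two π bonds, 2 electron-density regions.
C3: 3 σ bonds, plus one π bond — 3 electron domains, sp2.
C4 (3 σ bonds, plus one π bond) has steric number 3: sp2.
C5 has 3 σ bonds, plus one π bond: steric number 3 → sp2.
C6 is sp2: 3 σ bonds, plus one π bond, 3 electron-density regions.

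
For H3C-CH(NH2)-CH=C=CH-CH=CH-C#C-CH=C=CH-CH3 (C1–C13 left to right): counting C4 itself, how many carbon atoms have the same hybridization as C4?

C4 is sp (two π bonds).
C1: sp3
C2: sp3
C3: sp2
C4: sp ✓
C5: sp2
C6: sp2
C7: sp2
C8: sp ✓
C9: sp ✓
C10: sp2
C11: sp ✓
C12: sp2
C13: sp3
4 carbons are sp.

4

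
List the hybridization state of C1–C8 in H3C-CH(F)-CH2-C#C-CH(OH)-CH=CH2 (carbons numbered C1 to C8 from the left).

C1: 4 σ bonds — 4 electron domains, sp3.
C2 is sp3: 4 σ bonds, 4 electron-density regions.
C3 is sp3: 4 σ bonds, 4 electron-density regions.
C4: 2 σ bonds, plus two π bonds — 2 electron domains, sp.
C5 has 2 σ bonds, plus two π bonds: steric number 2 → sp.
C6 is sp3: 4 σ bonds, 4 electron-density regions.
C7: 3 σ bonds, plus one π bond; 3 regions of electron density → sp2.
C8: 3 σ bonds, plus one π bond; 3 regions of electron density → sp2.

C1 sp3, C2 sp3, C3 sp3, C4 sp, C5 sp, C6 sp3, C7 sp2, C8 sp2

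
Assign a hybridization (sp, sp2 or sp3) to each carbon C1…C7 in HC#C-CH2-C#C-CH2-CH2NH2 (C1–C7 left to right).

C1 is sp: 2 σ bonds, plus two π bonds, 2 electron-density regions.
C2 (2 σ bonds, plus two π bonds) has steric number 2: sp.
C3 — 4 σ bonds. Steric number 4, so sp3.
C4 — 2 σ bonds, plus two π bonds. Steric number 2, so sp.
C5 (2 σ bonds, plus two π bonds) has steric number 2: sp.
C6: 4 σ bonds; 4 regions of electron density → sp3.
C7 — 4 σ bonds. Steric number 4, so sp3.

C1 sp, C2 sp, C3 sp3, C4 sp, C5 sp, C6 sp3, C7 sp3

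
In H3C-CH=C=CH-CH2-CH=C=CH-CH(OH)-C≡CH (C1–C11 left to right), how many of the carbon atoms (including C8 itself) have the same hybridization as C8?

4

C8 is sp2 (one π bond).
C1: sp3
C2: sp2 ✓
C3: sp
C4: sp2 ✓
C5: sp3
C6: sp2 ✓
C7: sp
C8: sp2 ✓
C9: sp3
C10: sp
C11: sp
4 carbons are sp2.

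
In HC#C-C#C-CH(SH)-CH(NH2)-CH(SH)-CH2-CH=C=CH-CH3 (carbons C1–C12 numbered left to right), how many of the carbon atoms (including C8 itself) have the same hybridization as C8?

5

C8 is sp3 (only σ bonds).
C1: sp
C2: sp
C3: sp
C4: sp
C5: sp3 ✓
C6: sp3 ✓
C7: sp3 ✓
C8: sp3 ✓
C9: sp2
C10: sp
C11: sp2
C12: sp3 ✓
5 carbons are sp3.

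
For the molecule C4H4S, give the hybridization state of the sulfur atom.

Analogous to furan: one S lone pair in the aromatic π system, S is sp2.

sp2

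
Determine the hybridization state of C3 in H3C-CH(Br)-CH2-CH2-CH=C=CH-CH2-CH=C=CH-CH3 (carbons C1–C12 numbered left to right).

sp3

C3 (4 σ bonds) has steric number 4: sp3.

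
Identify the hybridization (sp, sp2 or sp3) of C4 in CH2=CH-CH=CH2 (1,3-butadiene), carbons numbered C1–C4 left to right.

sp^2

C4 has 3 σ bonds, plus one π bond: steric number 3 → sp2.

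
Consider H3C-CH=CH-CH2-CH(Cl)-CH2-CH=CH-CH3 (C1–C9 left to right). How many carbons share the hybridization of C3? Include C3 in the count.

4

C3 is sp2 (one π bond).
C1: sp3
C2: sp2 ✓
C3: sp2 ✓
C4: sp3
C5: sp3
C6: sp3
C7: sp2 ✓
C8: sp2 ✓
C9: sp3
4 carbons are sp2.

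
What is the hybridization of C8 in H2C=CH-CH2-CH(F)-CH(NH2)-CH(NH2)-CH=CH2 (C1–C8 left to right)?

sp^2

C8 is sp2: 3 σ bonds, plus one π bond, 3 electron-density regions.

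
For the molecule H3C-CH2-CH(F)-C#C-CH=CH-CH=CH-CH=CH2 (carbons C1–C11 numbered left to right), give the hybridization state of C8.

C8 is sp2: 3 σ bonds, plus one π bond, 3 electron-density regions.

sp^2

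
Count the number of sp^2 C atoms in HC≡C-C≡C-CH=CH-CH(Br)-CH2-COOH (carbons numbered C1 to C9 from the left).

C1: sp
C2: sp
C3: sp
C4: sp
C5: sp2 ✓
C6: sp2 ✓
C7: sp3
C8: sp3
C9: sp2 ✓
C5, C6, C9 → 3 sp2 carbons.

3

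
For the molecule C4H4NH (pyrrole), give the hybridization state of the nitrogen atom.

sp2

N has three σ bonds; its lone pair occupies the p orbital and is part of the aromatic π system, so N is sp2 (not the sp3 a naive steric count of 4 would give).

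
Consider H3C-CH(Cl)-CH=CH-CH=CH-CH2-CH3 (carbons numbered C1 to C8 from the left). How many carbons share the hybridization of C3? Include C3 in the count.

4

C3 is sp2 (one π bond).
C1: sp3
C2: sp3
C3: sp2 ✓
C4: sp2 ✓
C5: sp2 ✓
C6: sp2 ✓
C7: sp3
C8: sp3
4 carbons are sp2.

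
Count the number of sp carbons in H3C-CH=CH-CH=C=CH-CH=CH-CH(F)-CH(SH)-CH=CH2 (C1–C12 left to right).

C1: sp3
C2: sp2
C3: sp2
C4: sp2
C5: sp ✓
C6: sp2
C7: sp2
C8: sp2
C9: sp3
C10: sp3
C11: sp2
C12: sp2
C5 → 1 sp carbon.

1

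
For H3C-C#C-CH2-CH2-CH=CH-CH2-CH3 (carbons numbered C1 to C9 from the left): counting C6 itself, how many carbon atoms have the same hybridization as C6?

C6 is sp2 (one π bond).
C1: sp3
C2: sp
C3: sp
C4: sp3
C5: sp3
C6: sp2 ✓
C7: sp2 ✓
C8: sp3
C9: sp3
2 carbons are sp2.

2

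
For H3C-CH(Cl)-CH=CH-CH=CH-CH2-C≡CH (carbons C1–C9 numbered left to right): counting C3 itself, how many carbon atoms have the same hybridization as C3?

C3 is sp2 (one π bond).
C1: sp3
C2: sp3
C3: sp2 ✓
C4: sp2 ✓
C5: sp2 ✓
C6: sp2 ✓
C7: sp3
C8: sp
C9: sp
4 carbons are sp2.

4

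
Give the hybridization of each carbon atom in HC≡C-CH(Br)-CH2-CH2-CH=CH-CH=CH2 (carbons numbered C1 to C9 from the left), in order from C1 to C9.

C1 sp, C2 sp, C3 sp3, C4 sp3, C5 sp3, C6 sp2, C7 sp2, C8 sp2, C9 sp2

C1: 2 σ bonds, plus two π bonds — 2 electron domains, sp.
C2 has 2 σ bonds, plus two π bonds: steric number 2 → sp.
C3 — 4 σ bonds. Steric number 4, so sp3.
C4 (4 σ bonds) has steric number 4: sp3.
C5 — 4 σ bonds. Steric number 4, so sp3.
C6 — 3 σ bonds, plus one π bond. Steric number 3, so sp2.
C7 has 3 σ bonds, plus one π bond: steric number 3 → sp2.
C8 (3 σ bonds, plus one π bond) has steric number 3: sp2.
C9 — 3 σ bonds, plus one π bond. Steric number 3, so sp2.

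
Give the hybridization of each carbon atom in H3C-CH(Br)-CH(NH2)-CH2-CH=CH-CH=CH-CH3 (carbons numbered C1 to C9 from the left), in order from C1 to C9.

C1 sp3, C2 sp3, C3 sp3, C4 sp3, C5 sp2, C6 sp2, C7 sp2, C8 sp2, C9 sp3

C1 has 4 σ bonds: steric number 4 → sp3.
C2 is sp3: 4 σ bonds, 4 electron-density regions.
C3: 4 σ bonds — 4 electron domains, sp3.
C4 is sp3: 4 σ bonds, 4 electron-density regions.
C5 (3 σ bonds, plus one π bond) has steric number 3: sp2.
C6 — 3 σ bonds, plus one π bond. Steric number 3, so sp2.
C7 (3 σ bonds, plus one π bond) has steric number 3: sp2.
C8 (3 σ bonds, plus one π bond) has steric number 3: sp2.
C9 carries 4 σ bonds, giving a steric number of 4, so it is sp3.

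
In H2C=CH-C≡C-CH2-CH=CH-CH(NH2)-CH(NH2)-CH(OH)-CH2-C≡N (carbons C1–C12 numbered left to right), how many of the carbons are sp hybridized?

3

C1: sp2
C2: sp2
C3: sp ✓
C4: sp ✓
C5: sp3
C6: sp2
C7: sp2
C8: sp3
C9: sp3
C10: sp3
C11: sp3
C12: sp ✓
C3, C4, C12 → 3 sp carbons.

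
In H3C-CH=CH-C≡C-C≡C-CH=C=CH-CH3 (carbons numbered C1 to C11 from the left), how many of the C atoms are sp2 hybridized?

C1: sp3
C2: sp2 ✓
C3: sp2 ✓
C4: sp
C5: sp
C6: sp
C7: sp
C8: sp2 ✓
C9: sp
C10: sp2 ✓
C11: sp3
C2, C3, C8, C10 → 4 sp2 carbons.

4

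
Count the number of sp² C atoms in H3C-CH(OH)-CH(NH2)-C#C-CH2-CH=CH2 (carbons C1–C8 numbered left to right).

C1: sp3
C2: sp3
C3: sp3
C4: sp
C5: sp
C6: sp3
C7: sp2 ✓
C8: sp2 ✓
C7, C8 → 2 sp2 carbons.

2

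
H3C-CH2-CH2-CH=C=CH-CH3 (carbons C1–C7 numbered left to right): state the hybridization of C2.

C2 — 4 σ bonds. Steric number 4, so sp3.

sp3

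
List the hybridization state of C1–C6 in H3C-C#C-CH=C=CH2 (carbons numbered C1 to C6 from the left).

C1 sp3, C2 sp, C3 sp, C4 sp2, C5 sp, C6 sp2

C1: 4 σ bonds; 4 regions of electron density → sp3.
C2 — 2 σ bonds, plus two π bonds. Steric number 2, so sp.
C3: 2 σ bonds, plus two π bonds — 2 electron domains, sp.
C4 (3 σ bonds, plus one π bond) has steric number 3: sp2.
C5 is sp: 2 σ bonds, plus two π bonds, 2 electron-density regions.
C6 carries 3 σ bonds, plus one π bond, giving a steric number of 3, so it is sp2.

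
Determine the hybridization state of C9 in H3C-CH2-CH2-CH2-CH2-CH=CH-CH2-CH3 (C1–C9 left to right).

C9: 4 σ bonds — 4 electron domains, sp3.

sp^3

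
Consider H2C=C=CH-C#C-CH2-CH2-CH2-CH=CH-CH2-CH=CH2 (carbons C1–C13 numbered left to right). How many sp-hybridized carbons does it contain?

C1: sp2
C2: sp ✓
C3: sp2
C4: sp ✓
C5: sp ✓
C6: sp3
C7: sp3
C8: sp3
C9: sp2
C10: sp2
C11: sp3
C12: sp2
C13: sp2
C2, C4, C5 → 3 sp carbons.

3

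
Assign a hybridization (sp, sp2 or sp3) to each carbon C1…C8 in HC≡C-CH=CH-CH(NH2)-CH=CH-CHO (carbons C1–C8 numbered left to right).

C1 sp, C2 sp, C3 sp2, C4 sp2, C5 sp3, C6 sp2, C7 sp2, C8 sp2

C1 is sp: 2 σ bonds, plus two π bonds, 2 electron-density regions.
C2 (2 σ bonds, plus two π bonds) has steric number 2: sp.
C3: 3 σ bonds, plus one π bond — 3 electron domains, sp2.
C4: 3 σ bonds, plus one π bond — 3 electron domains, sp2.
C5 (4 σ bonds) has steric number 4: sp3.
C6: 3 σ bonds, plus one π bond — 3 electron domains, sp2.
C7: 3 σ bonds, plus one π bond — 3 electron domains, sp2.
C8 carries 3 σ bonds, plus one π bond, giving a steric number of 3, so it is sp2.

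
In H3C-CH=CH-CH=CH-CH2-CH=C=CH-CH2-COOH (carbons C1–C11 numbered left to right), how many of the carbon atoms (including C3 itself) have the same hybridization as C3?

C3 is sp2 (one π bond).
C1: sp3
C2: sp2 ✓
C3: sp2 ✓
C4: sp2 ✓
C5: sp2 ✓
C6: sp3
C7: sp2 ✓
C8: sp
C9: sp2 ✓
C10: sp3
C11: sp2 ✓
7 carbons are sp2.

7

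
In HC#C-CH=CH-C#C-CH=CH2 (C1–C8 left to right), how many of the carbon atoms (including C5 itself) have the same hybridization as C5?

4

C5 is sp (two π bonds).
C1: sp ✓
C2: sp ✓
C3: sp2
C4: sp2
C5: sp ✓
C6: sp ✓
C7: sp2
C8: sp2
4 carbons are sp.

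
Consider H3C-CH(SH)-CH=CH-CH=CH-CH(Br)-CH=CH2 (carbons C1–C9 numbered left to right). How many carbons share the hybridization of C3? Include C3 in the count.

C3 is sp2 (one π bond).
C1: sp3
C2: sp3
C3: sp2 ✓
C4: sp2 ✓
C5: sp2 ✓
C6: sp2 ✓
C7: sp3
C8: sp2 ✓
C9: sp2 ✓
6 carbons are sp2.

6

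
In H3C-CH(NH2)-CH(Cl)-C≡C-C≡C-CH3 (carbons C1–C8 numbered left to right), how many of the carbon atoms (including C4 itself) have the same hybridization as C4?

C4 is sp (two π bonds).
C1: sp3
C2: sp3
C3: sp3
C4: sp ✓
C5: sp ✓
C6: sp ✓
C7: sp ✓
C8: sp3
4 carbons are sp.

4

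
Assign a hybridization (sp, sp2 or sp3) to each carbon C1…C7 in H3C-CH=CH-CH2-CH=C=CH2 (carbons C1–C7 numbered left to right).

C1 sp3, C2 sp2, C3 sp2, C4 sp3, C5 sp2, C6 sp, C7 sp2

C1 has 4 σ bonds: steric number 4 → sp3.
C2: 3 σ bonds, plus one π bond; 3 regions of electron density → sp2.
C3: 3 σ bonds, plus one π bond — 3 electron domains, sp2.
C4: 4 σ bonds; 4 regions of electron density → sp3.
C5: 3 σ bonds, plus one π bond; 3 regions of electron density → sp2.
C6: 2 σ bonds, plus two π bonds — 2 electron domains, sp.
C7: 3 σ bonds, plus one π bond; 3 regions of electron density → sp2.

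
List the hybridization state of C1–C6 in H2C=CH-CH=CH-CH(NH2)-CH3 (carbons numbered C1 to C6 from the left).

C1 carries 3 σ bonds, plus one π bond, giving a steric number of 3, so it is sp2.
C2 carries 3 σ bonds, plus one π bond, giving a steric number of 3, so it is sp2.
C3 carries 3 σ bonds, plus one π bond, giving a steric number of 3, so it is sp2.
C4 (3 σ bonds, plus one π bond) has steric number 3: sp2.
C5 is sp3: 4 σ bonds, 4 electron-density regions.
C6: 4 σ bonds — 4 electron domains, sp3.

C1 sp2, C2 sp2, C3 sp2, C4 sp2, C5 sp3, C6 sp3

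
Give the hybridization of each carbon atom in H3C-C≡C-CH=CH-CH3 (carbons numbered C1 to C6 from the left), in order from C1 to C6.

C1 sp3, C2 sp, C3 sp, C4 sp2, C5 sp2, C6 sp3

C1 is sp3: 4 σ bonds, 4 electron-density regions.
C2 (2 σ bonds, plus two π bonds) has steric number 2: sp.
C3 — 2 σ bonds, plus two π bonds. Steric number 2, so sp.
C4 is sp2: 3 σ bonds, plus one π bond, 3 electron-density regions.
C5 — 3 σ bonds, plus one π bond. Steric number 3, so sp2.
C6 is sp3: 4 σ bonds, 4 electron-density regions.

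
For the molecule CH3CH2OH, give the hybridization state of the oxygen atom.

The oxygen atom (2 σ bonds and 2 lone pairs) has steric number 4: sp3.

sp3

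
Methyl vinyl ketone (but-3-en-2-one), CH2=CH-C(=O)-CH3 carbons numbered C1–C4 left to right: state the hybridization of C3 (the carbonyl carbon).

C3 (the carbonyl carbon) carries 3 σ bonds, plus one π bond, giving a steric number of 3, so it is sp2.

sp^2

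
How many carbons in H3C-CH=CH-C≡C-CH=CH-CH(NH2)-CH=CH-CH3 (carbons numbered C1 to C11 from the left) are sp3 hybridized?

3

C1: sp3 ✓
C2: sp2
C3: sp2
C4: sp
C5: sp
C6: sp2
C7: sp2
C8: sp3 ✓
C9: sp2
C10: sp2
C11: sp3 ✓
C1, C8, C11 → 3 sp3 carbons.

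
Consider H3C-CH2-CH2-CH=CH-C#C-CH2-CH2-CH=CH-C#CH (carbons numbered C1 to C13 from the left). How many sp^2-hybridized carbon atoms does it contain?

C1: sp3
C2: sp3
C3: sp3
C4: sp2 ✓
C5: sp2 ✓
C6: sp
C7: sp
C8: sp3
C9: sp3
C10: sp2 ✓
C11: sp2 ✓
C12: sp
C13: sp
C4, C5, C10, C11 → 4 sp2 carbons.

4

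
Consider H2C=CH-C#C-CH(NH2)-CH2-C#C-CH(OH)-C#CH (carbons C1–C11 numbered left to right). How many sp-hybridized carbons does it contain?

C1: sp2
C2: sp2
C3: sp ✓
C4: sp ✓
C5: sp3
C6: sp3
C7: sp ✓
C8: sp ✓
C9: sp3
C10: sp ✓
C11: sp ✓
C3, C4, C7, C8, C10, C11 → 6 sp carbons.

6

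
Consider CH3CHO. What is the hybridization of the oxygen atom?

The oxygen atom: 1 σ bond and 2 lone pairs, plus one π bond — 3 electron domains, sp2.

sp^2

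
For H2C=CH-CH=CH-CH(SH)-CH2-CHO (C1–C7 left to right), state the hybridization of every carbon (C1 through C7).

C1 sp2, C2 sp2, C3 sp2, C4 sp2, C5 sp3, C6 sp3, C7 sp2

C1 (3 σ bonds, plus one π bond) has steric number 3: sp2.
C2 has 3 σ bonds, plus one π bond: steric number 3 → sp2.
C3 — 3 σ bonds, plus one π bond. Steric number 3, so sp2.
C4: 3 σ bonds, plus one π bond; 3 regions of electron density → sp2.
C5 — 4 σ bonds. Steric number 4, so sp3.
C6 — 4 σ bonds. Steric number 4, so sp3.
C7 is sp2: 3 σ bonds, plus one π bond, 3 electron-density regions.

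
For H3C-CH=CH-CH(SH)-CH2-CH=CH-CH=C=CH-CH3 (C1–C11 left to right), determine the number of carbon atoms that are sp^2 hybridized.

6

C1: sp3
C2: sp2 ✓
C3: sp2 ✓
C4: sp3
C5: sp3
C6: sp2 ✓
C7: sp2 ✓
C8: sp2 ✓
C9: sp
C10: sp2 ✓
C11: sp3
C2, C3, C6, C7, C8, C10 → 6 sp2 carbons.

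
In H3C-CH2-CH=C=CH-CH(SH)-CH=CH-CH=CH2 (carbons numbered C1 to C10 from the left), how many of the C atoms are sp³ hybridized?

3

C1: sp3 ✓
C2: sp3 ✓
C3: sp2
C4: sp
C5: sp2
C6: sp3 ✓
C7: sp2
C8: sp2
C9: sp2
C10: sp2
C1, C2, C6 → 3 sp3 carbons.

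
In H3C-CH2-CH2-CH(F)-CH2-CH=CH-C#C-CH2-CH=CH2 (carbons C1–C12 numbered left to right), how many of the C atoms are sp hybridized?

C1: sp3
C2: sp3
C3: sp3
C4: sp3
C5: sp3
C6: sp2
C7: sp2
C8: sp ✓
C9: sp ✓
C10: sp3
C11: sp2
C12: sp2
C8, C9 → 2 sp carbons.

2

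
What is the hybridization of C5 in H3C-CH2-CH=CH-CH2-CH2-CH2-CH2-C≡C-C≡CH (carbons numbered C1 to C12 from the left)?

sp3

C5: 4 σ bonds; 4 regions of electron density → sp3.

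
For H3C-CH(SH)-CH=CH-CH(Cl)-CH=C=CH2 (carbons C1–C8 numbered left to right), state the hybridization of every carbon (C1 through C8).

C1 sp3, C2 sp3, C3 sp2, C4 sp2, C5 sp3, C6 sp2, C7 sp, C8 sp2

C1 (4 σ bonds) has steric number 4: sp3.
C2 carries 4 σ bonds, giving a steric number of 4, so it is sp3.
C3 (3 σ bonds, plus one π bond) has steric number 3: sp2.
C4 carries 3 σ bonds, plus one π bond, giving a steric number of 3, so it is sp2.
C5 has 4 σ bonds: steric number 4 → sp3.
C6: 3 σ bonds, plus one π bond; 3 regions of electron density → sp2.
C7: 2 σ bonds, plus two π bonds — 2 electron domains, sp.
C8 (3 σ bonds, plus one π bond) has steric number 3: sp2.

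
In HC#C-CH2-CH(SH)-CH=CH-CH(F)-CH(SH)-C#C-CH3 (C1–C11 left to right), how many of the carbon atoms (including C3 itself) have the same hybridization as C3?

C3 is sp3 (only σ bonds).
C1: sp
C2: sp
C3: sp3 ✓
C4: sp3 ✓
C5: sp2
C6: sp2
C7: sp3 ✓
C8: sp3 ✓
C9: sp
C10: sp
C11: sp3 ✓
5 carbons are sp3.

5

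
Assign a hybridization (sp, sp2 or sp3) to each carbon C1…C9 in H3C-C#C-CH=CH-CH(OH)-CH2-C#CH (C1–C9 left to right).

C1 sp3, C2 sp, C3 sp, C4 sp2, C5 sp2, C6 sp3, C7 sp3, C8 sp, C9 sp

C1 is sp3: 4 σ bonds, 4 electron-density regions.
C2 has 2 σ bonds, plus two π bonds: steric number 2 → sp.
C3 has 2 σ bonds, plus two π bonds: steric number 2 → sp.
C4 — 3 σ bonds, plus one π bond. Steric number 3, so sp2.
C5: 3 σ bonds, plus one π bond — 3 electron domains, sp2.
C6 carries 4 σ bonds, giving a steric number of 4, so it is sp3.
C7: 4 σ bonds — 4 electron domains, sp3.
C8: 2 σ bonds, plus two π bonds; 2 regions of electron density → sp.
C9: 2 σ bonds, plus two π bonds — 2 electron domains, sp.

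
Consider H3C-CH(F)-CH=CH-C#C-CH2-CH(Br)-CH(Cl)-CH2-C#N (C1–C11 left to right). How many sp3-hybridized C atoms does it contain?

6

C1: sp3 ✓
C2: sp3 ✓
C3: sp2
C4: sp2
C5: sp
C6: sp
C7: sp3 ✓
C8: sp3 ✓
C9: sp3 ✓
C10: sp3 ✓
C11: sp
C1, C2, C7, C8, C9, C10 → 6 sp3 carbons.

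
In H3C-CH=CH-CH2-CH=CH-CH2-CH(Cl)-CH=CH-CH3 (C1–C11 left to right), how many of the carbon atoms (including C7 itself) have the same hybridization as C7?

5

C7 is sp3 (only σ bonds).
C1: sp3 ✓
C2: sp2
C3: sp2
C4: sp3 ✓
C5: sp2
C6: sp2
C7: sp3 ✓
C8: sp3 ✓
C9: sp2
C10: sp2
C11: sp3 ✓
5 carbons are sp3.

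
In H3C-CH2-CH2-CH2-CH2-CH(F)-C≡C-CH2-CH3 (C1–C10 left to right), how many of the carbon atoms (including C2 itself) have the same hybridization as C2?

8

C2 is sp3 (only σ bonds).
C1: sp3 ✓
C2: sp3 ✓
C3: sp3 ✓
C4: sp3 ✓
C5: sp3 ✓
C6: sp3 ✓
C7: sp
C8: sp
C9: sp3 ✓
C10: sp3 ✓
8 carbons are sp3.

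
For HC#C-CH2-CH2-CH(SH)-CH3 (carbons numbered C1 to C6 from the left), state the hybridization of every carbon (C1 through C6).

C1 sp, C2 sp, C3 sp3, C4 sp3, C5 sp3, C6 sp3

C1 (2 σ bonds, plus two π bonds) has steric number 2: sp.
C2 is sp: 2 σ bonds, plus two π bonds, 2 electron-density regions.
C3: 4 σ bonds — 4 electron domains, sp3.
C4 carries 4 σ bonds, giving a steric number of 4, so it is sp3.
C5: 4 σ bonds — 4 electron domains, sp3.
C6 has 4 σ bonds: steric number 4 → sp3.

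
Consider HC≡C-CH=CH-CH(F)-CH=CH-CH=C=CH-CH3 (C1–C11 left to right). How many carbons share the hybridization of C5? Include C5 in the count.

C5 is sp3 (only σ bonds).
C1: sp
C2: sp
C3: sp2
C4: sp2
C5: sp3 ✓
C6: sp2
C7: sp2
C8: sp2
C9: sp
C10: sp2
C11: sp3 ✓
2 carbons are sp3.

2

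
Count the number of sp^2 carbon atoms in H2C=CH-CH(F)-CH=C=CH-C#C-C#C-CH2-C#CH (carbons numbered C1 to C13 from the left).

C1: sp2 ✓
C2: sp2 ✓
C3: sp3
C4: sp2 ✓
C5: sp
C6: sp2 ✓
C7: sp
C8: sp
C9: sp
C10: sp
C11: sp3
C12: sp
C13: sp
C1, C2, C4, C6 → 4 sp2 carbons.

4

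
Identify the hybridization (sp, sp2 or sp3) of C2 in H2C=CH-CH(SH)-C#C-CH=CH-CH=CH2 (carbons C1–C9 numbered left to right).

sp²

C2 has 3 σ bonds, plus one π bond: steric number 3 → sp2.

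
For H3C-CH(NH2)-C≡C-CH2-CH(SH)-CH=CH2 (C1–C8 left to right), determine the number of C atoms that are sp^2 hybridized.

C1: sp3
C2: sp3
C3: sp
C4: sp
C5: sp3
C6: sp3
C7: sp2 ✓
C8: sp2 ✓
C7, C8 → 2 sp2 carbons.

2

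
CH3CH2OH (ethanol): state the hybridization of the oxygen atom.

sp^3

The oxygen atom is sp3: 2 σ bonds and 2 lone pairs, 4 electron-density regions.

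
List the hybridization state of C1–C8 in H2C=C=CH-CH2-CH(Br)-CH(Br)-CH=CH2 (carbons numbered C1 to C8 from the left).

C1 sp2, C2 sp, C3 sp2, C4 sp3, C5 sp3, C6 sp3, C7 sp2, C8 sp2

C1 carries 3 σ bonds, plus one π bond, giving a steric number of 3, so it is sp2.
C2 is sp: 2 σ bonds, plus two π bonds, 2 electron-density regions.
C3 (3 σ bonds, plus one π bond) has steric number 3: sp2.
C4 (4 σ bonds) has steric number 4: sp3.
C5 has 4 σ bonds: steric number 4 → sp3.
C6 — 4 σ bonds. Steric number 4, so sp3.
C7 carries 3 σ bonds, plus one π bond, giving a steric number of 3, so it is sp2.
C8: 3 σ bonds, plus one π bond — 3 electron domains, sp2.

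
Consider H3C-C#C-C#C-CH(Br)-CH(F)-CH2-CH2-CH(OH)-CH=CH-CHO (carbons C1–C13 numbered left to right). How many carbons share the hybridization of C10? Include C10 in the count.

C10 is sp3 (only σ bonds).
C1: sp3 ✓
C2: sp
C3: sp
C4: sp
C5: sp
C6: sp3 ✓
C7: sp3 ✓
C8: sp3 ✓
C9: sp3 ✓
C10: sp3 ✓
C11: sp2
C12: sp2
C13: sp2
6 carbons are sp3.

6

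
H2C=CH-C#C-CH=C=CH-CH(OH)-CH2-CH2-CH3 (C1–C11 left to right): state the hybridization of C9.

C9 has 4 σ bonds: steric number 4 → sp3.

sp^3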